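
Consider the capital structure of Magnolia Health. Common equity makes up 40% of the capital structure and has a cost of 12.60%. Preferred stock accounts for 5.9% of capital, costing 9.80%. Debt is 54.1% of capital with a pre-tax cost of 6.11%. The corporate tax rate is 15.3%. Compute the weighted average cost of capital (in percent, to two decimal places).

8.42%

After-tax cost of debt = 6.11% × (1 − 15.3%) = 5.1752%.
WACC = 0.400 × 12.6000% + 0.059 × 9.8000% + 0.541 × 5.1752% = 8.4180%.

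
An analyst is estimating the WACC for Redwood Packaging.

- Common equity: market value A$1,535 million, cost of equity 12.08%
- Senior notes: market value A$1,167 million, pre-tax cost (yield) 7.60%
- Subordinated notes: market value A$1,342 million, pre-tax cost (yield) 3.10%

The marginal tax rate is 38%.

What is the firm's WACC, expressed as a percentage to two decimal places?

6.58%

Total capital V = 1535 + 1167 + 1342 = 4044.
Equity: weight = 1535/4044 = 0.3796; cost = 12.08%.
Senior notes: weight = 1167/4044 = 0.2886; after-tax cost = 7.6% × (1 − 38%) = 4.7120%.
Subordinated notes: weight = 1342/4044 = 0.3318; after-tax cost = 3.1% × (1 − 38%) = 1.9220%.
WACC = 0.3796 × 12.0800% + 0.2886 × 4.7120% + 0.3318 × 1.9220% = 6.5828%.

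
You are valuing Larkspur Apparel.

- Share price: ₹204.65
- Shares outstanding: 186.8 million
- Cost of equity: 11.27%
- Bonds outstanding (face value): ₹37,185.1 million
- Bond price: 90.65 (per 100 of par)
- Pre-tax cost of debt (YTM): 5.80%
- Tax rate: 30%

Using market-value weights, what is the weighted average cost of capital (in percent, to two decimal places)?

Market value of equity E = 204.65 × 186.8m = 38228.62m. Market value of debt D = 37185.1m × 90.65/100 = 33708.29315m.
Total capital V = 38228.62 + 33708.29315 = 71936.91315.
Equity: weight = 38228.62/71936.91315 = 0.5314; cost = 11.27%.
Bonds outstanding: weight = 33708.29315/71936.91315 = 0.4686; after-tax cost = 5.8% × (1 − 30%) = 4.0600%.
WACC = 0.5314 × 11.2700% + 0.4686 × 4.0600% = 7.8915%.

7.89%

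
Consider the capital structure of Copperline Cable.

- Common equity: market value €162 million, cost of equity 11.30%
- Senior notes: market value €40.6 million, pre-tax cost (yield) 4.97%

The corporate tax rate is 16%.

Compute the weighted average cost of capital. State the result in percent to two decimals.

9.87%

Total capital V = 162 + 40.6 = 202.6.
Equity: weight = 162/202.6 = 0.7996; cost = 11.3%.
Senior notes: weight = 40.6/202.6 = 0.2004; after-tax cost = 4.97% × (1 − 16%) = 4.1748%.
WACC = 0.7996 × 11.3000% + 0.2004 × 4.1748% = 9.8721%.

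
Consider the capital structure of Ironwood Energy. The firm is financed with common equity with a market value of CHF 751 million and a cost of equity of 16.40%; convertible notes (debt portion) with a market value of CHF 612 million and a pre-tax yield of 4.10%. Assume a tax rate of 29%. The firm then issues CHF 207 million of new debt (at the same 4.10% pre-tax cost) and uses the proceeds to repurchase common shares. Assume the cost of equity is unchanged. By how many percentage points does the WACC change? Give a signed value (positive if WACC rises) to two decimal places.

-2.05 pp

Current WACC:
Total capital V = 751 + 612 = 1363.
Equity: weight = 751/1363 = 0.5510; cost = 16.4%.
Convertible notes (debt portion): weight = 612/1363 = 0.4490; after-tax cost = 4.1% × (1 − 29%) = 2.9110%.
WACC = 0.5510 × 16.4000% + 0.4490 × 2.9110% = 10.3433%.
After the change:
Total capital V = 544 + 819 = 1363.
Equity: weight = 544/1363 = 0.3991; cost = 16.4%.
Convertible notes (debt portion): weight = 819/1363 = 0.6009; after-tax cost = 4.1% × (1 − 29%) = 2.9110%.
WACC = 0.3991 × 16.4000% + 0.6009 × 2.9110% = 8.2947%.
Change in WACC = 8.2947% − 10.3433% = -2.0486 pp.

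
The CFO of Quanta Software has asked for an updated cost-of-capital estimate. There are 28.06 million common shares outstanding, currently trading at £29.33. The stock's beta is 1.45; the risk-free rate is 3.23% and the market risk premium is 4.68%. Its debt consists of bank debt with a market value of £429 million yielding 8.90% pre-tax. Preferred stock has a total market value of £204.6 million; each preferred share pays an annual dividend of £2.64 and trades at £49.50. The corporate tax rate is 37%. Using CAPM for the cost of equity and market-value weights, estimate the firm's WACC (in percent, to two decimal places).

8.06%

Cost of equity via CAPM: Re = 3.23% + 1.45 × 4.68% = 10.0160%.
Cost of preferred: Rp = 2.64 / 49.5 = 5.3333%.
Market value of equity E = 29.33 × 28.06m = 822.9998m.
Total capital V = 822.9998 + 204.6 + 429 = 1456.5998.
Equity: weight = 822.9998/1456.5998 = 0.5650; cost = 10.016%.
Preferred: weight = 204.6/1456.5998 = 0.1405; cost = 5.3333%.
Bank debt: weight = 429/1456.5998 = 0.2945; after-tax cost = 8.9% × (1 − 37%) = 5.6070%.
WACC = 0.5650 × 10.0160% + 0.1405 × 5.3333% + 0.2945 × 5.6070% = 8.0597%.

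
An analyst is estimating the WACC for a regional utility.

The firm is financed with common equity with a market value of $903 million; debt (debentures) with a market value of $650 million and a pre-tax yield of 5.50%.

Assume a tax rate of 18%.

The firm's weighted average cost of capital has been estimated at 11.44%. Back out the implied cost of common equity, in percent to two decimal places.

16.43%

Total capital V = 903 + 650 = 1553.
Equity weight = 903/1553 = 0.5815.
Debentures weight = 650/1553 = 0.4185.
Debt contribution = 0.4185 × 5.5% × (1 − 18%) = 1.8876%.
Required equity contribution = 11.44% − 1.8876% = 9.5524%.
Re = 9.5524% / 0.5815 = 16.4284%.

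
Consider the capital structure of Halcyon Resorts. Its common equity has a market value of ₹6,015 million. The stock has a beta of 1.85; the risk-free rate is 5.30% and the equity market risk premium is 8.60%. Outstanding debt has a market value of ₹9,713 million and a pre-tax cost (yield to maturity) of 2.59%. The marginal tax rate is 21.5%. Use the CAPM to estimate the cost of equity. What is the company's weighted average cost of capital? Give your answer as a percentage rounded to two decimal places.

9.37%

Cost of equity via CAPM: Re = 5.3% + 1.85 × 8.6% = 21.2100%.
Total capital V = 6015 + 9713 = 15728.
Equity: weight = 6015/15728 = 0.3824; cost = 21.21%.
Debt: weight = 9713/15728 = 0.6176; after-tax cost = 2.59% × (1 − 21.5%) = 2.0332%.
WACC = 0.3824 × 21.2100% + 0.6176 × 2.0332% = 9.3671%.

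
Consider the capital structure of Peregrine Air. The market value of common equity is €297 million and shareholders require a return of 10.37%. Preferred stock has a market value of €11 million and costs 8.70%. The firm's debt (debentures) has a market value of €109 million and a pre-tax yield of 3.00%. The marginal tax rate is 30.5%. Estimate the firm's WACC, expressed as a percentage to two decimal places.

Total capital V = 297 + 11 + 109 = 417.
Equity: weight = 297/417 = 0.7122; cost = 10.37%.
Preferred: weight = 11/417 = 0.0264; cost = 8.7%.
Debentures: weight = 109/417 = 0.2614; after-tax cost = 3% × (1 − 30.5%) = 2.0850%.
WACC = 0.7122 × 10.3700% + 0.0264 × 8.7000% + 0.2614 × 2.0850% = 8.1603%.

8.16%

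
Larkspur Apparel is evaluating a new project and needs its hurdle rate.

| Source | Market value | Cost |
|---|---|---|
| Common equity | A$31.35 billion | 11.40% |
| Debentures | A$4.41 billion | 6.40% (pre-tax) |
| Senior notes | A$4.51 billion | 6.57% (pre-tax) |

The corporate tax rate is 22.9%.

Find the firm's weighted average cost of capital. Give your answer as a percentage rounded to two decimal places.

Total capital V = 31.35 + 4.41 + 4.51 = 40.27.
Equity: weight = 31.35/40.27 = 0.7785; cost = 11.4%.
Debentures: weight = 4.41/40.27 = 0.1095; after-tax cost = 6.4% × (1 − 22.9%) = 4.9344%.
Senior notes: weight = 4.51/40.27 = 0.1120; after-tax cost = 6.57% × (1 − 22.9%) = 5.0655%.
WACC = 0.7785 × 11.4000% + 0.1095 × 4.9344% + 0.1120 × 5.0655% = 9.9825%.

9.98%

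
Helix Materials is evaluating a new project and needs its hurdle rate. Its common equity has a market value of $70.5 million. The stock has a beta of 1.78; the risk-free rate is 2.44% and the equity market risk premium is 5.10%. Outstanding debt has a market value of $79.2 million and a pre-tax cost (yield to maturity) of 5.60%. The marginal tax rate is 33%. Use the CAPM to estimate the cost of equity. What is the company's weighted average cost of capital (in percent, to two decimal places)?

Cost of equity via CAPM: Re = 2.44% + 1.78 × 5.1% = 11.5180%.
Total capital V = 70.5 + 79.2 = 149.7.
Equity: weight = 70.5/149.7 = 0.4709; cost = 11.518%.
Debt: weight = 79.2/149.7 = 0.5291; after-tax cost = 5.6% × (1 − 33%) = 3.7520%.
WACC = 0.4709 × 11.5180% + 0.5291 × 3.7520% = 7.4093%.

7.41%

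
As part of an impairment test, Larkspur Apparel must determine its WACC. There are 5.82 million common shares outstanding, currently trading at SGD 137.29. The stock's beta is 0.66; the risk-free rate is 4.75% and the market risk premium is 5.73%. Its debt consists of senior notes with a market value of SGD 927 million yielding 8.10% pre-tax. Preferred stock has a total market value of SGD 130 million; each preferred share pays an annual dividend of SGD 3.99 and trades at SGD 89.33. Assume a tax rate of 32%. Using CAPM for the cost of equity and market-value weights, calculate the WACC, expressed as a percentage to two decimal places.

6.74%

Cost of equity via CAPM: Re = 4.75% + 0.66 × 5.73% = 8.5318%.
Cost of preferred: Rp = 3.99 / 89.33 = 4.4666%.
Market value of equity E = 137.29 × 5.82m = 799.0278m.
Total capital V = 799.0278 + 130 + 927 = 1856.0278.
Equity: weight = 799.0278/1856.0278 = 0.4305; cost = 8.5318%.
Preferred: weight = 130/1856.0278 = 0.0700; cost = 4.4666%.
Senior notes: weight = 927/1856.0278 = 0.4995; after-tax cost = 8.1% × (1 − 32%) = 5.5080%.
WACC = 0.4305 × 8.5318% + 0.0700 × 4.4666% + 0.4995 × 5.5080% = 6.7368%.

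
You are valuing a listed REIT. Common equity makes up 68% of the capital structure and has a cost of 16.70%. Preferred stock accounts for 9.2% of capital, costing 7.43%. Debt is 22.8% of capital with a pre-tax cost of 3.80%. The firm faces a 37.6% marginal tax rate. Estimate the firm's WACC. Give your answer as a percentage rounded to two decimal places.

After-tax cost of debt = 3.8% × (1 − 37.6%) = 2.3712%.
WACC = 0.680 × 16.7000% + 0.092 × 7.4300% + 0.228 × 2.3712% = 12.5802%.

12.58%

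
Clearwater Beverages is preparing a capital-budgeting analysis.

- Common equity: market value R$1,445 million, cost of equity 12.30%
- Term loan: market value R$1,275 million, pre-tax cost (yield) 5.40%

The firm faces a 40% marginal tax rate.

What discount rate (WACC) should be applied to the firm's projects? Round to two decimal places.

8.05%

Total capital V = 1445 + 1275 = 2720.
Equity: weight = 1445/2720 = 0.5312; cost = 12.3%.
Term loan: weight = 1275/2720 = 0.4688; after-tax cost = 5.4% × (1 − 40%) = 3.2400%.
WACC = 0.5312 × 12.3000% + 0.4688 × 3.2400% = 8.0531%.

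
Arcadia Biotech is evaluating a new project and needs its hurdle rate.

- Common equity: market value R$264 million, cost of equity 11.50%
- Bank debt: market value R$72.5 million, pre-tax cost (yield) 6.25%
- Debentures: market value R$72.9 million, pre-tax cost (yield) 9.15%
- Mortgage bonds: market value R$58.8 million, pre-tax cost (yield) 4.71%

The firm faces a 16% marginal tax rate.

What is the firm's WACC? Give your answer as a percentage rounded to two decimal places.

Total capital V = 264 + 72.5 + 72.9 + 58.8 = 468.2.
Equity: weight = 264/468.2 = 0.5639; cost = 11.5%.
Bank debt: weight = 72.5/468.2 = 0.1548; after-tax cost = 6.25% × (1 − 16%) = 5.2500%.
Debentures: weight = 72.9/468.2 = 0.1557; after-tax cost = 9.15% × (1 − 16%) = 7.6860%.
Mortgage bonds: weight = 58.8/468.2 = 0.1256; after-tax cost = 4.71% × (1 − 16%) = 3.9564%.
WACC = 0.5639 × 11.5000% + 0.1548 × 5.2500% + 0.1557 × 7.6860% + 0.1256 × 3.9564% = 8.9910%.

8.99%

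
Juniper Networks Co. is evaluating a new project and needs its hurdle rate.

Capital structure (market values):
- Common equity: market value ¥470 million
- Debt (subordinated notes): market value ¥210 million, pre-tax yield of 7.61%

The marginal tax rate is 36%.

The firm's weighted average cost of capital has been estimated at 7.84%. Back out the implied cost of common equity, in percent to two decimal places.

9.17%

Total capital V = 470 + 210 = 680.
Equity weight = 470/680 = 0.6912.
Subordinated notes weight = 210/680 = 0.3088.
Debt contribution = 0.3088 × 7.61% × (1 − 36%) = 1.5041%.
Required equity contribution = 7.84% − 1.5041% = 6.3359%.
Re = 6.3359% / 0.6912 = 9.1668%.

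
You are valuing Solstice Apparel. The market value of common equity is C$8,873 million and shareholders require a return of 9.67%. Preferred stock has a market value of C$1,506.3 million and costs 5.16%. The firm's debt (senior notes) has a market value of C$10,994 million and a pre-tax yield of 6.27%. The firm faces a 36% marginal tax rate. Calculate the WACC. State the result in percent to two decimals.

Total capital V = 8873 + 1506.3 + 10994 = 21373.3.
Equity: weight = 8873/21373.3 = 0.4151; cost = 9.67%.
Preferred: weight = 1506.3/21373.3 = 0.0705; cost = 5.16%.
Senior notes: weight = 10994/21373.3 = 0.5144; after-tax cost = 6.27% × (1 − 36%) = 4.0128%.
WACC = 0.4151 × 9.6700% + 0.0705 × 5.1600% + 0.5144 × 4.0128% = 6.4422%.

6.44%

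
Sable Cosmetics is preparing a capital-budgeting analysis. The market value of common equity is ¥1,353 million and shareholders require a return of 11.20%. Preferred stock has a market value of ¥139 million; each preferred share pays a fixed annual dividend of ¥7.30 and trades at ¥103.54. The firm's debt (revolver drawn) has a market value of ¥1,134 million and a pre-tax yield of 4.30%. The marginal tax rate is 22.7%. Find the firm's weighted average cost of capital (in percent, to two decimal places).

7.58%

Cost of preferred: Rp = 7.3 / 103.54 = 7.0504%.
Total capital V = 1353 + 139 + 1134 = 2626.
Equity: weight = 1353/2626 = 0.5152; cost = 11.2%.
Preferred: weight = 139/2626 = 0.0529; cost = 7.0504%.
Revolver drawn: weight = 1134/2626 = 0.4318; after-tax cost = 4.3% × (1 − 22.7%) = 3.3239%.
WACC = 0.5152 × 11.2000% + 0.0529 × 7.0504% + 0.4318 × 3.3239% = 7.5792%.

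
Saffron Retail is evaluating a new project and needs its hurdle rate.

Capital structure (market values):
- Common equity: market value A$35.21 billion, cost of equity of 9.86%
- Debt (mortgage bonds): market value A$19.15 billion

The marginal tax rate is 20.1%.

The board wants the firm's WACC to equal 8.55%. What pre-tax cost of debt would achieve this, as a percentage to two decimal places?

Total capital V = 35.21 + 19.15 = 54.36.
Equity weight = 35.21/54.36 = 0.6477.
Mortgage bonds weight = 19.15/54.36 = 0.3523.
Equity contribution = 0.6477 × 9.86% = 6.3865%.
Remaining for debt = 8.55% − 6.3865% = 2.1635%.
Rd × (1 − 20.1%) × 0.3523 = 2.1635%  ⇒  Rd = 7.6863%.

7.69%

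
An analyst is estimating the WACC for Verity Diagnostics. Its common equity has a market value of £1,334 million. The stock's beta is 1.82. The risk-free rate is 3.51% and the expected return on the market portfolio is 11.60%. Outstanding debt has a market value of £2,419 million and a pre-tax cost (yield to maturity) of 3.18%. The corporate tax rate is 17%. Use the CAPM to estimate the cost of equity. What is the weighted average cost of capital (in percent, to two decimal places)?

8.18%

Market risk premium = 11.6% − 3.51% = 8.09%.
Cost of equity via CAPM: Re = 3.51% + 1.82 × 8.09% = 18.2338%.
Total capital V = 1334 + 2419 = 3753.
Equity: weight = 1334/3753 = 0.3554; cost = 18.2338%.
Debt: weight = 2419/3753 = 0.6446; after-tax cost = 3.18% × (1 − 17%) = 2.6394%.
WACC = 0.3554 × 18.2338% + 0.6446 × 2.6394% = 8.1824%.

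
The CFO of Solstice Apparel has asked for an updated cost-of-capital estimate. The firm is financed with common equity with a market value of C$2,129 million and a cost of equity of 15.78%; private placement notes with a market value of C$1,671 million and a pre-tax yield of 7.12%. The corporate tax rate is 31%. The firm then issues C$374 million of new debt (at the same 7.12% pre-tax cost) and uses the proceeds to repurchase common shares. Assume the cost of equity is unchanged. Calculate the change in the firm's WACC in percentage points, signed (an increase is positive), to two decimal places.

Current WACC:
Total capital V = 2129 + 1671 = 3800.
Equity: weight = 2129/3800 = 0.5603; cost = 15.78%.
Private placement notes: weight = 1671/3800 = 0.4397; after-tax cost = 7.12% × (1 − 31%) = 4.9128%.
WACC = 0.5603 × 15.7800% + 0.4397 × 4.9128% = 11.0013%.
After the change:
Total capital V = 1755 + 2045 = 3800.
Equity: weight = 1755/3800 = 0.4618; cost = 15.78%.
Private placement notes: weight = 2045/3800 = 0.5382; after-tax cost = 7.12% × (1 − 31%) = 4.9128%.
WACC = 0.4618 × 15.7800% + 0.5382 × 4.9128% = 9.9317%.
Change in WACC = 9.9317% − 11.0013% = -1.0696 pp.

-1.07 pp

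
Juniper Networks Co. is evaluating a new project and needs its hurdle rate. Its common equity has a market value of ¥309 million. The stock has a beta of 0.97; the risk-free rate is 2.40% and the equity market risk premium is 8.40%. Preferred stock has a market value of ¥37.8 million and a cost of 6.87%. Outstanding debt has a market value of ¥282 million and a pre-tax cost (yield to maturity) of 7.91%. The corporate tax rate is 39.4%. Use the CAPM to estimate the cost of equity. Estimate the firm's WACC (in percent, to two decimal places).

7.75%

Cost of equity via CAPM: Re = 2.4% + 0.97 × 8.4% = 10.5480%.
Total capital V = 309 + 37.8 + 282 = 628.8.
Equity: weight = 309/628.8 = 0.4914; cost = 10.548%.
Preferred: weight = 37.8/628.8 = 0.0601; cost = 6.87%.
Debt: weight = 282/628.8 = 0.4485; after-tax cost = 7.91% × (1 − 39.4%) = 4.7935%.
WACC = 0.4914 × 10.5480% + 0.0601 × 6.8700% + 0.4485 × 4.7935% = 7.7461%.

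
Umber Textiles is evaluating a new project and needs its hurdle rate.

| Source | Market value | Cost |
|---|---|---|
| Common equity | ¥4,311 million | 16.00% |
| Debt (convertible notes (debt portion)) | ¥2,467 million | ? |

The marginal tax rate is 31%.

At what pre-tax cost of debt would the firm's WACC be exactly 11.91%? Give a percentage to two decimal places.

6.90%

Total capital V = 4311 + 2467 = 6778.
Equity weight = 4311/6778 = 0.6360.
Convertible notes (debt portion) weight = 2467/6778 = 0.3640.
Equity contribution = 0.6360 × 16% = 10.1765%.
Remaining for debt = 11.91% − 10.1765% = 1.7335%.
Rd × (1 − 31%) × 0.3640 = 1.7335%  ⇒  Rd = 6.9027%.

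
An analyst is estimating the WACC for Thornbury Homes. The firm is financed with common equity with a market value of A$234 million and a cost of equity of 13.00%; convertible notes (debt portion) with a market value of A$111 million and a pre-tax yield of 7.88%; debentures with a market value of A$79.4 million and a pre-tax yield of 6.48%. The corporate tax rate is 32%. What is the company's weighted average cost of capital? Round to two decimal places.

9.39%

Total capital V = 234 + 111 + 79.4 = 424.4.
Equity: weight = 234/424.4 = 0.5514; cost = 13%.
Convertible notes (debt portion): weight = 111/424.4 = 0.2615; after-tax cost = 7.88% × (1 − 32%) = 5.3584%.
Debentures: weight = 79.4/424.4 = 0.1871; after-tax cost = 6.48% × (1 − 32%) = 4.4064%.
WACC = 0.5514 × 13.0000% + 0.2615 × 5.3584% + 0.1871 × 4.4064% = 9.3936%.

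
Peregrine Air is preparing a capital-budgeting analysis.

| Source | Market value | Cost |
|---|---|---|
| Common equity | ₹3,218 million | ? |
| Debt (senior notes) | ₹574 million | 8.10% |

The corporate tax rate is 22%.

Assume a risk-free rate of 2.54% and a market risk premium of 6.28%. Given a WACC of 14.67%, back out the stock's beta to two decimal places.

Total capital V = 3218 + 574 = 3792.
Equity weight = 3218/3792 = 0.8486.
Senior notes weight = 574/3792 = 0.1514.
Debt contribution = 0.1514 × 8.1% × (1 − 22%) = 0.9564%.
Required equity contribution = 14.67% − 0.9564% = 13.7136%  ⇒  Re = 16.1598%.
CAPM: 16.1598% = 2.54% + β × 6.28%  ⇒  β = 2.1688.

2.17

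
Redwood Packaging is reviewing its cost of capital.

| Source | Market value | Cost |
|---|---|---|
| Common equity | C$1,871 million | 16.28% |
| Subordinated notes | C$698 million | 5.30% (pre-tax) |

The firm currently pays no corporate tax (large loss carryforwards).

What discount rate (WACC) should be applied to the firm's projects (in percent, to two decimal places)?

13.30%

Total capital V = 1871 + 698 = 2569.
Equity: weight = 1871/2569 = 0.7283; cost = 16.28%.
Subordinated notes: weight = 698/2569 = 0.2717; after-tax cost = 5.3% × (1 − 0%) = 5.3000%.
WACC = 0.7283 × 16.2800% + 0.2717 × 5.3000% = 13.2967%.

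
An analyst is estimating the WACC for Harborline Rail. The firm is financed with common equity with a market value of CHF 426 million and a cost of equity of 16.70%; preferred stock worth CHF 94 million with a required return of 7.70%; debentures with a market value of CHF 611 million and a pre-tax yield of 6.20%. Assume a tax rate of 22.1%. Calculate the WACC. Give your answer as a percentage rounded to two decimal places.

9.54%

Total capital V = 426 + 94 + 611 = 1131.
Equity: weight = 426/1131 = 0.3767; cost = 16.7%.
Preferred: weight = 94/1131 = 0.0831; cost = 7.7%.
Debentures: weight = 611/1131 = 0.5402; after-tax cost = 6.2% × (1 − 22.1%) = 4.8298%.
WACC = 0.3767 × 16.7000% + 0.0831 × 7.7000% + 0.5402 × 4.8298% = 9.5394%.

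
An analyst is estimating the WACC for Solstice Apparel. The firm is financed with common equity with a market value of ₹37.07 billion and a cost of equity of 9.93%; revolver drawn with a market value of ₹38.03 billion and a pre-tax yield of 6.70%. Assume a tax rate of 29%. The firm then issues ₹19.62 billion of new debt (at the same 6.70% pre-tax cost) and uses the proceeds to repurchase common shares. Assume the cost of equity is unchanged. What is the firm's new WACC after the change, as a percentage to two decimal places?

5.96%

After the change:
Total capital V = 17.45 + 57.65 = 75.1.
Equity: weight = 17.45/75.1 = 0.2324; cost = 9.93%.
Revolver drawn: weight = 57.65/75.1 = 0.7676; after-tax cost = 6.7% × (1 − 29%) = 4.7570%.
WACC = 0.2324 × 9.9300% + 0.7676 × 4.7570% = 5.9590%.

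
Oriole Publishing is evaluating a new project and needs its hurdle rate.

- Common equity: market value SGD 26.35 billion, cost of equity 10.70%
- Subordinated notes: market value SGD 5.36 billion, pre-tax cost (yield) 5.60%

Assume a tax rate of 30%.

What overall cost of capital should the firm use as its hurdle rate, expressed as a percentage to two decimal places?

Total capital V = 26.35 + 5.36 = 31.71.
Equity: weight = 26.35/31.71 = 0.8310; cost = 10.7%.
Subordinated notes: weight = 5.36/31.71 = 0.1690; after-tax cost = 5.6% × (1 − 30%) = 3.9200%.
WACC = 0.8310 × 10.7000% + 0.1690 × 3.9200% = 9.5540%.

9.55%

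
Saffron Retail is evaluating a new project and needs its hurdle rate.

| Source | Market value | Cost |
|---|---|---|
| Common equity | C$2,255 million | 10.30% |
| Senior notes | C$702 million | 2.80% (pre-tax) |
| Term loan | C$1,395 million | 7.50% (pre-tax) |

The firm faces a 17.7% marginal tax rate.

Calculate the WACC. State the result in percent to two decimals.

Total capital V = 2255 + 702 + 1395 = 4352.
Equity: weight = 2255/4352 = 0.5182; cost = 10.3%.
Senior notes: weight = 702/4352 = 0.1613; after-tax cost = 2.8% × (1 − 17.7%) = 2.3044%.
Term loan: weight = 1395/4352 = 0.3205; after-tax cost = 7.5% × (1 − 17.7%) = 6.1725%.
WACC = 0.5182 × 10.3000% + 0.1613 × 2.3044% + 0.3205 × 6.1725% = 7.6872%.

7.69%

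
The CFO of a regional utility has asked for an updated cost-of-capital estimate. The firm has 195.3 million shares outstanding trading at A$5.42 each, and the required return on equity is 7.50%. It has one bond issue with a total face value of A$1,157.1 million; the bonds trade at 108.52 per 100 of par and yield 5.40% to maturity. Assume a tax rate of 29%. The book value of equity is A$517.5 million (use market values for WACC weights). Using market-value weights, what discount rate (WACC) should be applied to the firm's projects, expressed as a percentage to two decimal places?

Market value of equity E = 5.42 × 195.3m = 1058.526m. Market value of debt D = 1157.1m × 108.52/100 = 1255.68492m.
Total capital V = 1058.526 + 1255.68492 = 2314.21092.
Equity: weight = 1058.526/2314.21092 = 0.4574; cost = 7.5%.
Bonds outstanding: weight = 1255.68492/2314.21092 = 0.5426; after-tax cost = 5.4% × (1 − 29%) = 3.8340%.
WACC = 0.4574 × 7.5000% + 0.5426 × 3.8340% = 5.5108%.

5.51%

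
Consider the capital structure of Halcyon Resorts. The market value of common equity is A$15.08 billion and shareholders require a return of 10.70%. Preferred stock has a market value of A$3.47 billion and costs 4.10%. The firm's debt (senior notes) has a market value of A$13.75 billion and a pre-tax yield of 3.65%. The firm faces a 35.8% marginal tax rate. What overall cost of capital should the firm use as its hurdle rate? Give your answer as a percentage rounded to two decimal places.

Total capital V = 15.08 + 3.47 + 13.75 = 32.3.
Equity: weight = 15.08/32.3 = 0.4669; cost = 10.7%.
Preferred: weight = 3.47/32.3 = 0.1074; cost = 4.1%.
Senior notes: weight = 13.75/32.3 = 0.4257; after-tax cost = 3.65% × (1 − 35.8%) = 2.3433%.
WACC = 0.4669 × 10.7000% + 0.1074 × 4.1000% + 0.4257 × 2.3433% = 6.4335%.

6.43%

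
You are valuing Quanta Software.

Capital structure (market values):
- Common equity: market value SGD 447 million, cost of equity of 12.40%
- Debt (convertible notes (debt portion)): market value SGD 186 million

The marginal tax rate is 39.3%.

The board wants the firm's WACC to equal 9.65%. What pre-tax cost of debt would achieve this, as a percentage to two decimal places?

5.01%

Total capital V = 447 + 186 = 633.
Equity weight = 447/633 = 0.7062.
Convertible notes (debt portion) weight = 186/633 = 0.2938.
Equity contribution = 0.7062 × 12.4% = 8.7564%.
Remaining for debt = 9.65% − 8.7564% = 0.8936%.
Rd × (1 − 39.3%) × 0.2938 = 0.8936%  ⇒  Rd = 5.0101%.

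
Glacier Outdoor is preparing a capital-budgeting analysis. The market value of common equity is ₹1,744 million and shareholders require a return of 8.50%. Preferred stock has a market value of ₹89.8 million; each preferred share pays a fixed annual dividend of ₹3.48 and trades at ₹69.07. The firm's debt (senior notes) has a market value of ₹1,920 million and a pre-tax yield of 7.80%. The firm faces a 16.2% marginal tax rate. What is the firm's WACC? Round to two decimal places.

7.41%

Cost of preferred: Rp = 3.48 / 69.07 = 5.0384%.
Total capital V = 1744 + 89.8 + 1920 = 3753.8.
Equity: weight = 1744/3753.8 = 0.4646; cost = 8.5%.
Preferred: weight = 89.8/3753.8 = 0.0239; cost = 5.0384%.
Senior notes: weight = 1920/3753.8 = 0.5115; after-tax cost = 7.8% × (1 − 16.2%) = 6.5364%.
WACC = 0.4646 × 8.5000% + 0.0239 × 5.0384% + 0.5115 × 6.5364% = 7.4128%.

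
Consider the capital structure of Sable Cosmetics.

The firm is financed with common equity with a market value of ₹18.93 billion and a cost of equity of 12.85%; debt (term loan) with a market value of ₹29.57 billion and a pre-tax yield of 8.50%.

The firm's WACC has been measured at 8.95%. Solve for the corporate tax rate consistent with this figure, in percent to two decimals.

Total capital V = 18.93 + 29.57 = 48.5.
Equity weight = 18.93/48.5 = 0.3903.
Term loan weight = 29.57/48.5 = 0.6097.
Equity contribution = 0.3903 × 12.85% = 5.0155%.
Debt contribution must be 8.95% − 5.0155% = 3.9345%.
0.6097 × 8.5% × (1 − T) = 3.9345%  ⇒  (1 − T) = 0.7592.
T = 24.0787%.

24.08%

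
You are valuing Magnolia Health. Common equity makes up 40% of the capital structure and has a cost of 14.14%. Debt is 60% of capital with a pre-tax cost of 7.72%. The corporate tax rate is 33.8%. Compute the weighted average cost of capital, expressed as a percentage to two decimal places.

8.72%

After-tax cost of debt = 7.72% × (1 − 33.8%) = 5.1106%.
WACC = 0.400 × 14.1400% + 0.600 × 5.1106% = 8.7224%.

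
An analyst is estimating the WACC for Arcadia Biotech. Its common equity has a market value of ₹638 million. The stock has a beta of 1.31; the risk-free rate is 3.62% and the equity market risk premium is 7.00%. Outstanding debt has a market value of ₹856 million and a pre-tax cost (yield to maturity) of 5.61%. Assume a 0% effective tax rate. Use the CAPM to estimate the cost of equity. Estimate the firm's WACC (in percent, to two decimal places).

Cost of equity via CAPM: Re = 3.62% + 1.31 × 7.0% = 12.7900%.
Total capital V = 638 + 856 = 1494.
Equity: weight = 638/1494 = 0.4270; cost = 12.79%.
Debt: weight = 856/1494 = 0.5730; after-tax cost = 5.61% × (1 − 0%) = 5.6100%.
WACC = 0.4270 × 12.7900% + 0.5730 × 5.6100% = 8.6762%.

8.68%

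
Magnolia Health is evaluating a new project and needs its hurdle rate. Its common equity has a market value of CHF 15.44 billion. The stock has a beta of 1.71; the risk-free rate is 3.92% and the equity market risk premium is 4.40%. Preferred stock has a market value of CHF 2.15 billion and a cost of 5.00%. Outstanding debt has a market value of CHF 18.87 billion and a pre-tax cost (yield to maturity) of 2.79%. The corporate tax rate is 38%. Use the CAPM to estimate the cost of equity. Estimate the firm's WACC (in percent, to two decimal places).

Cost of equity via CAPM: Re = 3.92% + 1.71 × 4.4% = 11.4440%.
Total capital V = 15.44 + 2.15 + 18.87 = 36.46.
Equity: weight = 15.44/36.46 = 0.4235; cost = 11.444%.
Preferred: weight = 2.15/36.46 = 0.0590; cost = 5%.
Debt: weight = 18.87/36.46 = 0.5176; after-tax cost = 2.79% × (1 − 38%) = 1.7298%.
WACC = 0.4235 × 11.4440% + 0.0590 × 5.0000% + 0.5176 × 1.7298% = 6.0364%.

6.04%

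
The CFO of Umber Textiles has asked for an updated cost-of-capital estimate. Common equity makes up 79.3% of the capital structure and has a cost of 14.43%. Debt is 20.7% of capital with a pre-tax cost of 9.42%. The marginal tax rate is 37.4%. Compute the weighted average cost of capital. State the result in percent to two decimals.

After-tax cost of debt = 9.42% × (1 − 37.4%) = 5.8969%.
WACC = 0.793 × 14.4300% + 0.207 × 5.8969% = 12.6637%.

12.66%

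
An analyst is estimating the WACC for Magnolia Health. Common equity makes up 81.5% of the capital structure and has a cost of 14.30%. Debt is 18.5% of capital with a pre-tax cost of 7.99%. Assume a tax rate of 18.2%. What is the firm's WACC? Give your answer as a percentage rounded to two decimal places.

After-tax cost of debt = 7.99% × (1 − 18.2%) = 6.5358%.
WACC = 0.815 × 14.3000% + 0.185 × 6.5358% = 12.8636%.

12.86%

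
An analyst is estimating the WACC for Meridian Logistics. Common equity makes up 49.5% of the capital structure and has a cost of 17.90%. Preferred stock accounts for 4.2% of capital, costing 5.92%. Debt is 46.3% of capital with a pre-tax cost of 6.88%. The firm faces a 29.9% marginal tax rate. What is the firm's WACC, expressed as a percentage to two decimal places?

11.34%

After-tax cost of debt = 6.88% × (1 − 29.9%) = 4.8229%.
WACC = 0.495 × 17.9000% + 0.042 × 5.9200% + 0.463 × 4.8229% = 11.3421%.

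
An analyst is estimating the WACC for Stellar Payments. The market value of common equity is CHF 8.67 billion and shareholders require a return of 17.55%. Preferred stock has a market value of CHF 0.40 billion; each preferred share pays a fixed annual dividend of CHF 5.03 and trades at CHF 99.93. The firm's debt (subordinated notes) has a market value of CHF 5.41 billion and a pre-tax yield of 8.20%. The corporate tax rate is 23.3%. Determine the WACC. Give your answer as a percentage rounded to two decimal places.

Cost of preferred: Rp = 5.03 / 99.93 = 5.0335%.
Total capital V = 8.67 + 0.4 + 5.41 = 14.48.
Equity: weight = 8.67/14.48 = 0.5988; cost = 17.55%.
Preferred: weight = 0.4/14.48 = 0.0276; cost = 5.0335%.
Subordinated notes: weight = 5.41/14.48 = 0.3736; after-tax cost = 8.2% × (1 − 23.3%) = 6.2894%.
WACC = 0.5988 × 17.5500% + 0.0276 × 5.0335% + 0.3736 × 6.2894% = 12.9971%.

13.00%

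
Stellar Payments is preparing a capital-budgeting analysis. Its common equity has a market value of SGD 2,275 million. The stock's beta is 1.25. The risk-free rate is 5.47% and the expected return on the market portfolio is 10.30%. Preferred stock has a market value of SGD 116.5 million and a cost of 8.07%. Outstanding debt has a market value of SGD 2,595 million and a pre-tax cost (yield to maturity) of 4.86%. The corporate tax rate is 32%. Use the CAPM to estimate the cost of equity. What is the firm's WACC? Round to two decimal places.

7.16%

Market risk premium = 10.3% − 5.47% = 4.83%.
Cost of equity via CAPM: Re = 5.47% + 1.25 × 4.83% = 11.5075%.
Total capital V = 2275 + 116.5 + 2595 = 4986.5.
Equity: weight = 2275/4986.5 = 0.4562; cost = 11.5075%.
Preferred: weight = 116.5/4986.5 = 0.0234; cost = 8.07%.
Debt: weight = 2595/4986.5 = 0.5204; after-tax cost = 4.86% × (1 − 32%) = 3.3048%.
WACC = 0.4562 × 11.5075% + 0.0234 × 8.0700% + 0.5204 × 3.3048% = 7.1585%.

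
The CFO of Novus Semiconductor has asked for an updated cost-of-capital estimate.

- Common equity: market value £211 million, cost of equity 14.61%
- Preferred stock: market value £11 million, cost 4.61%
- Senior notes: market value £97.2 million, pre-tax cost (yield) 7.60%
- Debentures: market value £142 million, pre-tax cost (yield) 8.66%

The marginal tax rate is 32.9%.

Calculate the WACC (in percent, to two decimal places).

Total capital V = 211 + 11 + 97.2 + 142 = 461.2.
Equity: weight = 211/461.2 = 0.4575; cost = 14.61%.
Preferred: weight = 11/461.2 = 0.0239; cost = 4.61%.
Senior notes: weight = 97.2/461.2 = 0.2108; after-tax cost = 7.6% × (1 − 32.9%) = 5.0996%.
Debentures: weight = 142/461.2 = 0.3079; after-tax cost = 8.66% × (1 − 32.9%) = 5.8109%.
WACC = 0.4575 × 14.6100% + 0.0239 × 4.6100% + 0.2108 × 5.0996% + 0.3079 × 5.8109% = 9.6579%.

9.66%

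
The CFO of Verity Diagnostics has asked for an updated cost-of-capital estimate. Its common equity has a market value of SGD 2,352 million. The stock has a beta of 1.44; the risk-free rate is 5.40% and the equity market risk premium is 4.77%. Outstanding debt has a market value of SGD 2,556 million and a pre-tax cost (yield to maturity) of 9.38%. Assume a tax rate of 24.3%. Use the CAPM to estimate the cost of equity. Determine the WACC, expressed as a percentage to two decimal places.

9.58%

Cost of equity via CAPM: Re = 5.4% + 1.44 × 4.77% = 12.2688%.
Total capital V = 2352 + 2556 = 4908.
Equity: weight = 2352/4908 = 0.4792; cost = 12.2688%.
Debt: weight = 2556/4908 = 0.5208; after-tax cost = 9.38% × (1 − 24.3%) = 7.1007%.
WACC = 0.4792 × 12.2688% + 0.5208 × 7.1007% = 9.5773%.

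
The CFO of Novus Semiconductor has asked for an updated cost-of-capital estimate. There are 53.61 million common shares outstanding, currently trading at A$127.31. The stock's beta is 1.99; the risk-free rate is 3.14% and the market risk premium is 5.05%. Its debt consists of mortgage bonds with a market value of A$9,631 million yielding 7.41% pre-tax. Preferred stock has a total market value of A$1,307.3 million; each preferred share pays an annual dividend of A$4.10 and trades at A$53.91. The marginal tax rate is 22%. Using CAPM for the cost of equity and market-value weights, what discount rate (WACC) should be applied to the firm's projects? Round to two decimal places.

8.76%

Cost of equity via CAPM: Re = 3.14% + 1.99 × 5.05% = 13.1895%.
Cost of preferred: Rp = 4.1 / 53.91 = 7.6053%.
Market value of equity E = 127.31 × 53.61m = 6825.0891m.
Total capital V = 6825.0891 + 1307.3 + 9631 = 17763.3891.
Equity: weight = 6825.0891/17763.3891 = 0.3842; cost = 13.1895%.
Preferred: weight = 1307.3/17763.3891 = 0.0736; cost = 7.6053%.
Mortgage bonds: weight = 9631/17763.3891 = 0.5422; after-tax cost = 7.41% × (1 − 22%) = 5.7798%.
WACC = 0.3842 × 13.1895% + 0.0736 × 7.6053% + 0.5422 × 5.7798% = 8.7611%.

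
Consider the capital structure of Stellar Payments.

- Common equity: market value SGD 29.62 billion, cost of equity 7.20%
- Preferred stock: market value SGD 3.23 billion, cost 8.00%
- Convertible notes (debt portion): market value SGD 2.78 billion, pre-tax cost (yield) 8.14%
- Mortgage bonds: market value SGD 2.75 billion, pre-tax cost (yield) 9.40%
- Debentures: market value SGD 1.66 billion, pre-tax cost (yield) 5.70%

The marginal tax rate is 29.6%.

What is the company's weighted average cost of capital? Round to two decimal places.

6.99%

Total capital V = 29.62 + 3.23 + 2.78 + 2.75 + 1.66 = 40.04.
Equity: weight = 29.62/40.04 = 0.7398; cost = 7.2%.
Preferred: weight = 3.23/40.04 = 0.0807; cost = 8%.
Convertible notes (debt portion): weight = 2.78/40.04 = 0.0694; after-tax cost = 8.14% × (1 − 29.6%) = 5.7306%.
Mortgage bonds: weight = 2.75/40.04 = 0.0687; after-tax cost = 9.4% × (1 − 29.6%) = 6.6176%.
Debentures: weight = 1.66/40.04 = 0.0415; after-tax cost = 5.7% × (1 − 29.6%) = 4.0128%.
WACC = 0.7398 × 7.2000% + 0.0807 × 8.0000% + 0.0694 × 5.7306% + 0.0687 × 6.6176% + 0.0415 × 4.0128% = 6.9904%.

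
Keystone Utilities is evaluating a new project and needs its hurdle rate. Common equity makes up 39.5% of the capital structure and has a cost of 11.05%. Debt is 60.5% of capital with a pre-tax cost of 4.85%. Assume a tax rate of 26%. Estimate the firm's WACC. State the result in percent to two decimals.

After-tax cost of debt = 4.85% × (1 − 26%) = 3.5890%.
WACC = 0.395 × 11.0500% + 0.605 × 3.5890% = 6.5361%.

6.54%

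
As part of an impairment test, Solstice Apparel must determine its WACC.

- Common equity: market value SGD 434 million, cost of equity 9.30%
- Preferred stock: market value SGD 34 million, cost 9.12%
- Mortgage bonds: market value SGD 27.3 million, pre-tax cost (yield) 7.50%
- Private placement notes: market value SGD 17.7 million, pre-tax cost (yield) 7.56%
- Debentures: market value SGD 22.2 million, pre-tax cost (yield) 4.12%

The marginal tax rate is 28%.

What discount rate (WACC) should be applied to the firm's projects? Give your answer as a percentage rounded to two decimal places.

8.70%

Total capital V = 434 + 34 + 27.3 + 17.7 + 22.2 = 535.2.
Equity: weight = 434/535.2 = 0.8109; cost = 9.3%.
Preferred: weight = 34/535.2 = 0.0635; cost = 9.12%.
Mortgage bonds: weight = 27.3/535.2 = 0.0510; after-tax cost = 7.5% × (1 − 28%) = 5.4000%.
Private placement notes: weight = 17.7/535.2 = 0.0331; after-tax cost = 7.56% × (1 − 28%) = 5.4432%.
Debentures: weight = 22.2/535.2 = 0.0415; after-tax cost = 4.12% × (1 − 28%) = 2.9664%.
WACC = 0.8109 × 9.3000% + 0.0635 × 9.1200% + 0.0510 × 5.4000% + 0.0331 × 5.4432% + 0.0415 × 2.9664% = 8.6994%.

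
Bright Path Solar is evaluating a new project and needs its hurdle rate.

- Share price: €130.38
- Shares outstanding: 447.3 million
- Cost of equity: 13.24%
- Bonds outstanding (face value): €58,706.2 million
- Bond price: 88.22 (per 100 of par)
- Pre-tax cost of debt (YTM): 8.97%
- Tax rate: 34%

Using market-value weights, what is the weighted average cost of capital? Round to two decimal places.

Market value of equity E = 130.38 × 447.3m = 58318.974m. Market value of debt D = 58706.2m × 88.22/100 = 51790.60964m.
Total capital V = 58318.974 + 51790.60964 = 110109.58364.
Equity: weight = 58318.974/110109.58364 = 0.5296; cost = 13.24%.
Bonds outstanding: weight = 51790.60964/110109.58364 = 0.4704; after-tax cost = 8.97% × (1 − 34%) = 5.9202%.
WACC = 0.5296 × 13.2400% + 0.4704 × 5.9202% = 9.7971%.

9.80%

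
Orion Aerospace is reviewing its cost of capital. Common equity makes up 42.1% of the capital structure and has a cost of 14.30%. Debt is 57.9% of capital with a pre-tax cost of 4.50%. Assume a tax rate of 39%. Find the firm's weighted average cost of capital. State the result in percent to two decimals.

After-tax cost of debt = 4.5% × (1 − 39%) = 2.7450%.
WACC = 0.421 × 14.3000% + 0.579 × 2.7450% = 7.6097%.

7.61%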